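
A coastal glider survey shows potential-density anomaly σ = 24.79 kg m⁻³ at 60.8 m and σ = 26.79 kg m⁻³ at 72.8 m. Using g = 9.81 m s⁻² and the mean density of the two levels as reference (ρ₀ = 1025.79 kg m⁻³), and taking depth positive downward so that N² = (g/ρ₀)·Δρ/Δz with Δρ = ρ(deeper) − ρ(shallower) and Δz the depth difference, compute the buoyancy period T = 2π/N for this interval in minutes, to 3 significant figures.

Δρ = 1026.79 − 1024.79 = 2.00 kg m⁻³ over Δz = 72.8 − 60.8 = 12 m.
N² = (9.81/1025.79) × (2.00/12) = 1.5939 × 10⁻³ s⁻².
N = √(1.5939 × 10⁻³) = 0.039924 rad s⁻¹, so T = 2π/N = 157.38 s = 2.6230 min ≈ 2.62 min.
A positive N² confirms static stability across the interval.

2.62 min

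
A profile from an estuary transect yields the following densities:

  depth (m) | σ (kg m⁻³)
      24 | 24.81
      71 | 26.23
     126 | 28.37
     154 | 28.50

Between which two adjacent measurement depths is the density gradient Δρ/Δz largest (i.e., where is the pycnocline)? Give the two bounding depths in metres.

71–126 m

Compute the density gradient over each adjacent pair:
  24–71 m: Δρ/Δz = 1.42/47 = 0.030 kg m⁻⁴
  71–126 m: Δρ/Δz = 2.14/55 = 0.039 kg m⁻⁴
  126–154 m: Δρ/Δz = 0.13/28 = 4.6 × 10⁻³ kg m⁻⁴
The largest gradient is in the 71–126 m interval — the pycnocline.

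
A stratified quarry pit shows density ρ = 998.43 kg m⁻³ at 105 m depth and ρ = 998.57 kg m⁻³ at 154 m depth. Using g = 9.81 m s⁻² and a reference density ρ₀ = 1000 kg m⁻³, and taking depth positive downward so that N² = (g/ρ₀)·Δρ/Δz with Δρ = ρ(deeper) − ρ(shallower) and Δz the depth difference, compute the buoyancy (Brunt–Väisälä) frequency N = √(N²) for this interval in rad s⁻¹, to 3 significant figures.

Δρ = 998.57 − 998.43 = 0.14 kg m⁻³ over Δz = 154 − 105 = 49 m.
N² = (9.81/1000) × (0.14/49) = 2.8029 × 10⁻⁵ s⁻².
N = √(2.8029 × 10⁻⁵) = 5.2942 × 10⁻³ rad s⁻¹ ≈ 5.29 × 10⁻³ rad s⁻¹.

5.29 × 10⁻³ rad s⁻¹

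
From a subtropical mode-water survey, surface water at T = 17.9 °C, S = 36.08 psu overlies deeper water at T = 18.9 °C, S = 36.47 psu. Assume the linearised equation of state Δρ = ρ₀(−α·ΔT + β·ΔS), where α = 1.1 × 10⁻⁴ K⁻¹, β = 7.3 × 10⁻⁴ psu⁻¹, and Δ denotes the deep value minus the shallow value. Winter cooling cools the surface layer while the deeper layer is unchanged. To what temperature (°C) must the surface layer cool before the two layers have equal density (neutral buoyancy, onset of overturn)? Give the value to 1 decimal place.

Neutral buoyancy requires Δρ = 0, i.e. −α(T_deep − T_surf′) + β(S_deep − S_surf) = 0.
T_surf′ = T_deep − (β/α)·ΔS = 18.9 − (7.3 × 10⁻⁴/1.1 × 10⁻⁴)·(+0.39) = 16.312 °C.
Cooling required: 17.9 − (16.312) = 1.588 °C.

16.3 °C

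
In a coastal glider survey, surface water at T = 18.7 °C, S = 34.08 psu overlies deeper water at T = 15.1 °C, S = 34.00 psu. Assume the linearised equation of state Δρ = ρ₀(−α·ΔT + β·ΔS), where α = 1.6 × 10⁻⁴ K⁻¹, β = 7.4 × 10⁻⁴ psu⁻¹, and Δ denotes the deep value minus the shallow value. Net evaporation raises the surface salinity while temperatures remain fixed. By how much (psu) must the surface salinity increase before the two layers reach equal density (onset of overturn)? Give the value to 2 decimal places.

Neutral buoyancy requires −α(T_deep − T_surf) + β(S_deep − S_surf′) = 0.
S_surf′ = S_deep − (α/β)·ΔT = 34.00 − (1.6 × 10⁻⁴/7.4 × 10⁻⁴)·(-3.6) = 34.7784 psu.
Increase required: 34.7784 − 34.08 = 0.6984 psu.

0.70 psu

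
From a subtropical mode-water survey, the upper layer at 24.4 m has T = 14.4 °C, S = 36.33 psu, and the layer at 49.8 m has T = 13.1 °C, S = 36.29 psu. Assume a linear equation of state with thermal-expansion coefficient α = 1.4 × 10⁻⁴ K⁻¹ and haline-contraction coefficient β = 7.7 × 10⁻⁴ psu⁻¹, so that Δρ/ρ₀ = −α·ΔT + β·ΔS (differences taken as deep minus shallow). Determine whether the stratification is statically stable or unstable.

ΔT = 13.1 − 14.4 = -1.3 K and ΔS = 36.29 − 36.33 = -0.04 psu (deep − shallow).
−αΔT = 1.82 × 10⁻⁴; βΔS = -3.08 × 10⁻⁵; sum Δρ/ρ₀ = 1.512 × 10⁻⁴.
Δρ/ρ₀ > 0, so Δρ > 0: deeper water is denser → statically stable.

stable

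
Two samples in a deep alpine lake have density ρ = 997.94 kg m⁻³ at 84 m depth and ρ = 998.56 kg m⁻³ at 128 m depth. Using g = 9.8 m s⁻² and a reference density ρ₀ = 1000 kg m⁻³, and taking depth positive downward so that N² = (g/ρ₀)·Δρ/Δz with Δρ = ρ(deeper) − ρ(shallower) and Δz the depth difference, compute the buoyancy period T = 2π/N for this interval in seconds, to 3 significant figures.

535 s

Δρ = 998.56 − 997.94 = 0.62 kg m⁻³ over Δz = 128 − 84 = 44 m.
N² = (9.8/1000) × (0.62/44) = 1.3809 × 10⁻⁴ s⁻².
N = √(1.3809 × 10⁻⁴) = 0.011751 rad s⁻¹, so T = 2π/N = 534.69 s ≈ 535 s.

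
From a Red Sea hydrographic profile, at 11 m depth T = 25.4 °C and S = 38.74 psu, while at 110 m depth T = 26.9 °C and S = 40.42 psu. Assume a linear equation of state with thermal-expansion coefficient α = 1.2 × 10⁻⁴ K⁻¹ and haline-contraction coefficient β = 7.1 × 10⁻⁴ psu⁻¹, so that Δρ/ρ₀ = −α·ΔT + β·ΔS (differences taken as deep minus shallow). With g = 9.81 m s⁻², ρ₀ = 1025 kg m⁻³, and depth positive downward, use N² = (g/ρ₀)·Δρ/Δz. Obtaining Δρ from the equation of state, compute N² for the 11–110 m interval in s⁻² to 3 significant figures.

1.00 × 10⁻⁴ s⁻²

ΔT = +1.5 K, ΔS = +1.68 psu (deep − shallow).
Δρ/ρ₀ = −αΔT + βΔS = -1.80 × 10⁻⁴ + 1.1928 × 10⁻³ = 1.0128 × 10⁻³, so Δρ ≈ 1.038 kg m⁻³.
N² = (g/ρ₀)·Δρ/Δz = g·(Δρ/ρ₀)/Δz = 9.81 × 1.0128 × 10⁻³ / 99 = 1.0036 × 10⁻⁴ s⁻² ≈ 1.00 × 10⁻⁴ s⁻².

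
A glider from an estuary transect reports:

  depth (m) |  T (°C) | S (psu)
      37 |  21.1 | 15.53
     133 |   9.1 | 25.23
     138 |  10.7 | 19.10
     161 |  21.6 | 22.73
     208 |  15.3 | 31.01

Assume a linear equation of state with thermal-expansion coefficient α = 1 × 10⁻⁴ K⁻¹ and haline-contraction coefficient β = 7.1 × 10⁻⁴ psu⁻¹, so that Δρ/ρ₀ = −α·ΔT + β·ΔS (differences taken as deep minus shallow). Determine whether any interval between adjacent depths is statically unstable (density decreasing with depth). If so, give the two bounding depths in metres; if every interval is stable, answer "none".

133–138 m

Evaluate Δρ/ρ₀ = −αΔT + βΔS across each adjacent pair:
  37–133 m: −αΔT+βΔS = −(1 × 10⁻⁴)(-12.0)+(7.1 × 10⁻⁴)(+9.70) = 8.1 × 10⁻³ → stable
  133–138 m: −αΔT+βΔS = −(1 × 10⁻⁴)(+1.6)+(7.1 × 10⁻⁴)(-6.13) = -4.5 × 10⁻³ → UNSTABLE
  138–161 m: −αΔT+βΔS = −(1 × 10⁻⁴)(+10.9)+(7.1 × 10⁻⁴)(+3.63) = 1.5 × 10⁻³ → stable
  161–208 m: −αΔT+βΔS = −(1 × 10⁻⁴)(-6.3)+(7.1 × 10⁻⁴)(+8.28) = 6.5 × 10⁻³ → stable
The 133–138 m interval has Δρ < 0: lighter water underlies denser water.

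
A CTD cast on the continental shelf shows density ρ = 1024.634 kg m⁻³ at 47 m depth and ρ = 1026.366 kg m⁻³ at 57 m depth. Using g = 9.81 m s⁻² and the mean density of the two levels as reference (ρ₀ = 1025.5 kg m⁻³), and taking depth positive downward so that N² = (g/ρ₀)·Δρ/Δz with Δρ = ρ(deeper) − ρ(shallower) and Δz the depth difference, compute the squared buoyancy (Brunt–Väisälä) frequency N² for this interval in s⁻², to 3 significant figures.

Δρ = 1026.366 − 1024.634 = 1.732 kg m⁻³ over Δz = 57 − 47 = 10 m.
N² = (9.81/1025.5) × (1.732/10) = 1.6568 × 10⁻³ s⁻² ≈ 1.66 × 10⁻³ s⁻².

1.66 × 10⁻³ s⁻²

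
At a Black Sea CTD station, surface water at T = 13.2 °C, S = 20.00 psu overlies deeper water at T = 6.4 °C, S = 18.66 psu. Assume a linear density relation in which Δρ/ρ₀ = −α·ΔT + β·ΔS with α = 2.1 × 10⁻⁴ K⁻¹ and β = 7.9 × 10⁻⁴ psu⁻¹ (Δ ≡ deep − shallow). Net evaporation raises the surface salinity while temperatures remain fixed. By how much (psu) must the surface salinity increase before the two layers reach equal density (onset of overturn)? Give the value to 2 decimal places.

0.47 psu

Neutral buoyancy requires −α(T_deep − T_surf) + β(S_deep − S_surf′) = 0.
S_surf′ = S_deep − (α/β)·ΔT = 18.66 − (2.1 × 10⁻⁴/7.9 × 10⁻⁴)·(-6.8) = 20.4676 psu.
Increase required: 20.4676 − 20.00 = 0.4676 psu.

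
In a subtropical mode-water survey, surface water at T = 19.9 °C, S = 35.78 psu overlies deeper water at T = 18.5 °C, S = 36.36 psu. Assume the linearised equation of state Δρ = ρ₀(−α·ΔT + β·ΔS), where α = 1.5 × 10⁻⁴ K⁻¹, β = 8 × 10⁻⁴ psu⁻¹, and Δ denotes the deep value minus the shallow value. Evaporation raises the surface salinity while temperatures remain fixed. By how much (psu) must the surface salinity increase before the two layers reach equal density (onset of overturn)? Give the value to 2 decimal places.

0.84 psu

Neutral buoyancy requires −α(T_deep − T_surf) + β(S_deep − S_surf′) = 0.
S_surf′ = S_deep − (α/β)·ΔT = 36.36 − (1.5 × 10⁻⁴/8 × 10⁻⁴)·(-1.4) = 36.6225 psu.
Increase required: 36.6225 − 35.78 = 0.8425 psu.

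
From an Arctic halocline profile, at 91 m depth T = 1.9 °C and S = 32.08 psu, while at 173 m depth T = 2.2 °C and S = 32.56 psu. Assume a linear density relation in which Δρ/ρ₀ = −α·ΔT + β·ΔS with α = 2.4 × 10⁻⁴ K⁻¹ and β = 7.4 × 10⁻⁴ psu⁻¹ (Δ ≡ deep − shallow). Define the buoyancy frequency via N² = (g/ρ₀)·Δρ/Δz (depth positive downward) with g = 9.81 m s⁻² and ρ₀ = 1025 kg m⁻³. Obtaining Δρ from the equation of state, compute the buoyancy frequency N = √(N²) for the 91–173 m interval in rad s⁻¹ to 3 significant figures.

5.82 × 10⁻³ rad s⁻¹

ΔT = +0.3 K, ΔS = +0.48 psu (deep − shallow).
Δρ/ρ₀ = −αΔT + βΔS = -7.20 × 10⁻⁵ + 3.552 × 10⁻⁴ = 2.832 × 10⁻⁴, so Δρ ≈ 0.2903 kg m⁻³.
N² = (g/ρ₀)·Δρ/Δz = g·(Δρ/ρ₀)/Δz = 9.81 × 2.832 × 10⁻⁴ / 82 = 3.3880 × 10⁻⁵ s⁻².
N = √(3.3880 × 10⁻⁵) = 5.8207 × 10⁻³ rad s⁻¹ ≈ 5.82 × 10⁻³ rad s⁻¹.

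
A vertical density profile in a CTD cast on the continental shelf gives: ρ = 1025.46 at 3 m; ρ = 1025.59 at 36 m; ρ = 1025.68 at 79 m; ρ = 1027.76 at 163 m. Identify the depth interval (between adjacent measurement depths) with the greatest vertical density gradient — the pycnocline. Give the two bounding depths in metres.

Compute the density gradient over each adjacent pair:
  3–36 m: Δρ/Δz = 0.13/33 = 3.9 × 10⁻³ kg m⁻⁴
  36–79 m: Δρ/Δz = 0.09/43 = 2.1 × 10⁻³ kg m⁻⁴
  79–163 m: Δρ/Δz = 2.08/84 = 0.025 kg m⁻⁴
The largest gradient is in the 79–163 m interval — the pycnocline.

79–163 m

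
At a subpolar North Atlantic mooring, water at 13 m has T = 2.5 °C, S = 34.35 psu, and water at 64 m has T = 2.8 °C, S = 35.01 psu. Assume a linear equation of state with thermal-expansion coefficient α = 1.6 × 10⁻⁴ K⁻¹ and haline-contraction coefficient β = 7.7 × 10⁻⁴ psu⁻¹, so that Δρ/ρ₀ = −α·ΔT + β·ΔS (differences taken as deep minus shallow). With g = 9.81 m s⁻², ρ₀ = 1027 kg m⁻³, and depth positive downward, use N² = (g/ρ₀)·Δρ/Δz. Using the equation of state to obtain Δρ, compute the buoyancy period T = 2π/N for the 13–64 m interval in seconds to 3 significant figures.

ΔT = +0.3 K, ΔS = +0.66 psu (deep − shallow).
Δρ/ρ₀ = −αΔT + βΔS = -4.80 × 10⁻⁵ + 5.082 × 10⁻⁴ = 4.602 × 10⁻⁴, so Δρ ≈ 0.4726 kg m⁻³.
N² = (g/ρ₀)·Δρ/Δz = g·(Δρ/ρ₀)/Δz = 9.81 × 4.602 × 10⁻⁴ / 51 = 8.8521 × 10⁻⁵ s⁻².
N = √(8.8521 × 10⁻⁵) = 9.4086 × 10⁻³ rad s⁻¹ → T = 2π/N = 667.81 s ≈ 668 s.

668 s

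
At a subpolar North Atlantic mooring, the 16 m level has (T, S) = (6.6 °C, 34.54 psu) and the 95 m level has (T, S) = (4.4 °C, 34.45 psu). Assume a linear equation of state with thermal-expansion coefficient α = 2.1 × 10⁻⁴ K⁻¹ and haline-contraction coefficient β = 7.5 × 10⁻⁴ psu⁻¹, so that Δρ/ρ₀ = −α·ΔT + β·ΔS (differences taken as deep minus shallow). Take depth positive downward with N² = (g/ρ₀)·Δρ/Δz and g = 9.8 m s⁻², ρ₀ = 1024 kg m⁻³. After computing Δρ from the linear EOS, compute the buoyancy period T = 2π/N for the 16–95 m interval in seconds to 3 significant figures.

898 s

ΔT = -2.2 K, ΔS = -0.09 psu (deep − shallow).
Δρ/ρ₀ = −αΔT + βΔS = 4.62 × 10⁻⁴ − 6.75 × 10⁻⁵ = 3.945 × 10⁻⁴, so Δρ ≈ 0.4040 kg m⁻³.
N² = (g/ρ₀)·Δρ/Δz = g·(Δρ/ρ₀)/Δz = 9.8 × 3.945 × 10⁻⁴ / 79 = 4.8938 × 10⁻⁵ s⁻².
N = √(4.8938 × 10⁻⁵) = 6.9956 × 10⁻³ rad s⁻¹ → T = 2π/N = 898.16 s ≈ 898 s.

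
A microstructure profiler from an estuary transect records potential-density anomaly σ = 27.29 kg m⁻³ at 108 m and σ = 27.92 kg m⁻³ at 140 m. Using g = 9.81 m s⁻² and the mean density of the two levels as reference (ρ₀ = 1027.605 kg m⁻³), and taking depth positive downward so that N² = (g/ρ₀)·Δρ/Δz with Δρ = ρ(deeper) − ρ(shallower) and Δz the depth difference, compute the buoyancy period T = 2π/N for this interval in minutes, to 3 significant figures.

Δρ = 1027.92 − 1027.29 = 0.63 kg m⁻³ over Δz = 140 − 108 = 32 m.
N² = (9.81/1027.605) × (0.63/32) = 1.8795 × 10⁻⁴ s⁻².
N = √(1.8795 × 10⁻⁴) = 0.013709 rad s⁻¹, so T = 2π/N = 458.33 s = 7.6388 min ≈ 7.64 min.

7.64 min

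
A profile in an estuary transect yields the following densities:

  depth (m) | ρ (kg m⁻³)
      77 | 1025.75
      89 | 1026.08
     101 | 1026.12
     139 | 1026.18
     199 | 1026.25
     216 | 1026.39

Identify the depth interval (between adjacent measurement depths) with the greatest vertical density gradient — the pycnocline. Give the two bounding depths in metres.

77–89 m

Compute the density gradient over each adjacent pair:
  77–89 m: Δρ/Δz = 0.33/12 = 0.028 kg m⁻⁴
  89–101 m: Δρ/Δz = 0.04/12 = 3.3 × 10⁻³ kg m⁻⁴
  101–139 m: Δρ/Δz = 0.06/38 = 1.6 × 10⁻³ kg m⁻⁴
  139–199 m: Δρ/Δz = 0.07/60 = 1.2 × 10⁻³ kg m⁻⁴
  199–216 m: Δρ/Δz = 0.14/17 = 8.2 × 10⁻³ kg m⁻⁴
The largest gradient is in the 77–89 m interval — the pycnocline.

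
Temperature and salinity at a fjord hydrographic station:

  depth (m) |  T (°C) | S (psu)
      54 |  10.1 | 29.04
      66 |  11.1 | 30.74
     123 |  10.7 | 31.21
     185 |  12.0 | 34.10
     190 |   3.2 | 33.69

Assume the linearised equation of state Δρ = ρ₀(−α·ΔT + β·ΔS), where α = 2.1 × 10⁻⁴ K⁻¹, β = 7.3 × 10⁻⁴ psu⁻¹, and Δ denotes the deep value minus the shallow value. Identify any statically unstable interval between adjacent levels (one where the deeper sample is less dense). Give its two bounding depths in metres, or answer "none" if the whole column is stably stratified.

Evaluate Δρ/ρ₀ = −αΔT + βΔS across each adjacent pair:
  54–66 m: −αΔT+βΔS = −(2.1 × 10⁻⁴)(+1.0)+(7.3 × 10⁻⁴)(+1.70) = 1.0 × 10⁻³ → stable
  66–123 m: −αΔT+βΔS = −(2.1 × 10⁻⁴)(-0.4)+(7.3 × 10⁻⁴)(+0.47) = 4.3 × 10⁻⁴ → stable
  123–185 m: −αΔT+βΔS = −(2.1 × 10⁻⁴)(+1.3)+(7.3 × 10⁻⁴)(+2.89) = 1.8 × 10⁻³ → stable
  185–190 m: −αΔT+βΔS = −(2.1 × 10⁻⁴)(-8.8)+(7.3 × 10⁻⁴)(-0.41) = 1.5 × 10⁻³ → stable
Every interval has Δρ > 0: the column is stably stratified throughout.

none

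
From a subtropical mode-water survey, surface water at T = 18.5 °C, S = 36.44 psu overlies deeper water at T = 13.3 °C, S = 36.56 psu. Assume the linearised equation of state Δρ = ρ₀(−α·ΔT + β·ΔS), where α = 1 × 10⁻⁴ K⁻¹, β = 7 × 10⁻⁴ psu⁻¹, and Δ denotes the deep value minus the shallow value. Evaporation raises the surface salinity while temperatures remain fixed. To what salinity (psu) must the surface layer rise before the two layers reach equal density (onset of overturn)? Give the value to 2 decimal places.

Neutral buoyancy requires −α(T_deep − T_surf) + β(S_deep − S_surf′) = 0.
S_surf′ = S_deep − (α/β)·ΔT = 36.56 − (1 × 10⁻⁴/7 × 10⁻⁴)·(-5.2) = 37.3029 psu.
Increase required: 37.3029 − 36.44 = 0.8629 psu.

37.30 psu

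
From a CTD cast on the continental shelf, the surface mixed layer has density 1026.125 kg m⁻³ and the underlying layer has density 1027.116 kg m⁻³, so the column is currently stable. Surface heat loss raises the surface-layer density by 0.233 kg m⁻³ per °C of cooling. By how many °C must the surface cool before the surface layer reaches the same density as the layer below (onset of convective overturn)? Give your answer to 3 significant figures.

Density deficit of the surface layer: 1027.116 − 1026.125 = 0.991 kg m⁻³.
Required change = 0.991 / 0.233 = 4.25 °C.

4.25 °C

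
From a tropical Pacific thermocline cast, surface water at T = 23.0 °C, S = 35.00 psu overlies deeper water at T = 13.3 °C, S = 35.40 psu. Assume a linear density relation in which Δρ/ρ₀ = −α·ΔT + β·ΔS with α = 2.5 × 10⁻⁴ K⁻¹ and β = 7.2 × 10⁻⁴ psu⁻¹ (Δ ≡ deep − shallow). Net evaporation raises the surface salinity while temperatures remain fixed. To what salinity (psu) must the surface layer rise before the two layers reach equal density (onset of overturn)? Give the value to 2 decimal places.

38.77 psu

Neutral buoyancy requires −α(T_deep − T_surf) + β(S_deep − S_surf′) = 0.
S_surf′ = S_deep − (α/β)·ΔT = 35.40 − (2.5 × 10⁻⁴/7.2 × 10⁻⁴)·(-9.7) = 38.7681 psu.
Increase required: 38.7681 − 35.00 = 3.7681 psu.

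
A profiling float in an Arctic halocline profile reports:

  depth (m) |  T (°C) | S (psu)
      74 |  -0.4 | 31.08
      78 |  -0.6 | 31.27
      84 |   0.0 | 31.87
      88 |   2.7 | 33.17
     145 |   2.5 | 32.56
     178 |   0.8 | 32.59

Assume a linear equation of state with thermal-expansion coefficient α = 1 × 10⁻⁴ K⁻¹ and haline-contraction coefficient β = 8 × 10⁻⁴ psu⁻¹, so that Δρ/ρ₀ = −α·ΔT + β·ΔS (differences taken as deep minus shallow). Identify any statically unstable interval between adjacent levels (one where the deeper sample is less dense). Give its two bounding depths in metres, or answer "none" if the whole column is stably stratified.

88–145 m

Evaluate Δρ/ρ₀ = −αΔT + βΔS across each adjacent pair:
  74–78 m: −αΔT+βΔS = −(1 × 10⁻⁴)(-0.2)+(8 × 10⁻⁴)(+0.19) = 1.7 × 10⁻⁴ → stable
  78–84 m: −αΔT+βΔS = −(1 × 10⁻⁴)(+0.6)+(8 × 10⁻⁴)(+0.60) = 4.2 × 10⁻⁴ → stable
  84–88 m: −αΔT+βΔS = −(1 × 10⁻⁴)(+2.7)+(8 × 10⁻⁴)(+1.30) = 7.7 × 10⁻⁴ → stable
  88–145 m: −αΔT+βΔS = −(1 × 10⁻⁴)(-0.2)+(8 × 10⁻⁴)(-0.61) = -4.7 × 10⁻⁴ → UNSTABLE
  145–178 m: −αΔT+βΔS = −(1 × 10⁻⁴)(-1.7)+(8 × 10⁻⁴)(+0.03) = 1.9 × 10⁻⁴ → stable
The 88–145 m interval has Δρ < 0: lighter water underlies denser water.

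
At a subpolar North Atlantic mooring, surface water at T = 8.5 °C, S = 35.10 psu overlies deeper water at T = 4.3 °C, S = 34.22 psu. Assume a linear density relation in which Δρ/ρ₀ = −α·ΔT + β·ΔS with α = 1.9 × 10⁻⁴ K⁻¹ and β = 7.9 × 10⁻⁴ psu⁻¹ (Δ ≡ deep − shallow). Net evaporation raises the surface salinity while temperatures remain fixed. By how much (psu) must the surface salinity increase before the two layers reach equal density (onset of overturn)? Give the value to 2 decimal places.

Neutral buoyancy requires −α(T_deep − T_surf) + β(S_deep − S_surf′) = 0.
S_surf′ = S_deep − (α/β)·ΔT = 34.22 − (1.9 × 10⁻⁴/7.9 × 10⁻⁴)·(-4.2) = 35.2301 psu.
Increase required: 35.2301 − 35.10 = 0.1301 psu.

0.13 psu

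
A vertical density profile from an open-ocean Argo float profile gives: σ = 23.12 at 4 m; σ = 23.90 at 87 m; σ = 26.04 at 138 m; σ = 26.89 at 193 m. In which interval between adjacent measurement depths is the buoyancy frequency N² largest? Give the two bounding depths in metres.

87–138 m

Compute the density gradient over each adjacent pair:
  4–87 m: Δρ/Δz = 0.78/83 = 9.4 × 10⁻³ kg m⁻⁴
  87–138 m: Δρ/Δz = 2.14/51 = 0.042 kg m⁻⁴
  138–193 m: Δρ/Δz = 0.85/55 = 0.015 kg m⁻⁴
The largest gradient is in the 87–138 m interval — the pycnocline.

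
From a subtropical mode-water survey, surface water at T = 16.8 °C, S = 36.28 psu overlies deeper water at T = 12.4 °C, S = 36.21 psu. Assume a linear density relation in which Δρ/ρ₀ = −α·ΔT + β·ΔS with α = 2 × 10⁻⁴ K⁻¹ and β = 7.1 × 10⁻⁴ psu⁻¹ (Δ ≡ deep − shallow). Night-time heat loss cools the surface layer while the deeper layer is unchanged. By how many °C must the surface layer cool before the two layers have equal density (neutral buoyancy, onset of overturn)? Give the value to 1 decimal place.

4.2 °C

Neutral buoyancy requires Δρ = 0, i.e. −α(T_deep − T_surf′) + β(S_deep − S_surf) = 0.
T_surf′ = T_deep − (β/α)·ΔS = 12.4 − (7.1 × 10⁻⁴/2 × 10⁻⁴)·(-0.07) = 12.649 °C.
Cooling required: 16.8 − (12.649) = 4.151 °C.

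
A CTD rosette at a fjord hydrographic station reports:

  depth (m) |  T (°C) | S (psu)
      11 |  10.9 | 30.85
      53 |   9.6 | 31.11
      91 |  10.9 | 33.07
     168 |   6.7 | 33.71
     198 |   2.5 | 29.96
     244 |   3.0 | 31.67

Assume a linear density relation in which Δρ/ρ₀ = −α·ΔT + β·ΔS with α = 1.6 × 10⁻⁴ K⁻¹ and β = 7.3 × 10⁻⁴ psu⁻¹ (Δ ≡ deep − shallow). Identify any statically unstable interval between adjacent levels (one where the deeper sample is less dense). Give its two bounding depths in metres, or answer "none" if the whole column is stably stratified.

Evaluate Δρ/ρ₀ = −αΔT + βΔS across each adjacent pair:
  11–53 m: −αΔT+βΔS = −(1.6 × 10⁻⁴)(-1.3)+(7.3 × 10⁻⁴)(+0.26) = 4.0 × 10⁻⁴ → stable
  53–91 m: −αΔT+βΔS = −(1.6 × 10⁻⁴)(+1.3)+(7.3 × 10⁻⁴)(+1.96) = 1.2 × 10⁻³ → stable
  91–168 m: −αΔT+βΔS = −(1.6 × 10⁻⁴)(-4.2)+(7.3 × 10⁻⁴)(+0.64) = 1.1 × 10⁻³ → stable
  168–198 m: −αΔT+βΔS = −(1.6 × 10⁻⁴)(-4.2)+(7.3 × 10⁻⁴)(-3.75) = -2.1 × 10⁻³ → UNSTABLE
  198–244 m: −αΔT+βΔS = −(1.6 × 10⁻⁴)(+0.5)+(7.3 × 10⁻⁴)(+1.71) = 1.2 × 10⁻³ → stable
The 168–198 m interval has Δρ < 0: lighter water underlies denser water.

168–198 m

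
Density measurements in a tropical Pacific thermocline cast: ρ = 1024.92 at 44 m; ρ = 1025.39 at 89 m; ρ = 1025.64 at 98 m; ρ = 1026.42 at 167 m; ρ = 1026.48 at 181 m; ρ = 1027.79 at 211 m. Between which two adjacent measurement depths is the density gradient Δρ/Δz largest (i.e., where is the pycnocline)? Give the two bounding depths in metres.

Compute the density gradient over each adjacent pair:
  44–89 m: Δρ/Δz = 0.47/45 = 0.010 kg m⁻⁴
  89–98 m: Δρ/Δz = 0.25/9 = 0.028 kg m⁻⁴
  98–167 m: Δρ/Δz = 0.78/69 = 0.011 kg m⁻⁴
  167–181 m: Δρ/Δz = 0.06/14 = 4.3 × 10⁻³ kg m⁻⁴
  181–211 m: Δρ/Δz = 1.31/30 = 0.044 kg m⁻⁴
The largest gradient is in the 181–211 m interval — the pycnocline.

181–211 m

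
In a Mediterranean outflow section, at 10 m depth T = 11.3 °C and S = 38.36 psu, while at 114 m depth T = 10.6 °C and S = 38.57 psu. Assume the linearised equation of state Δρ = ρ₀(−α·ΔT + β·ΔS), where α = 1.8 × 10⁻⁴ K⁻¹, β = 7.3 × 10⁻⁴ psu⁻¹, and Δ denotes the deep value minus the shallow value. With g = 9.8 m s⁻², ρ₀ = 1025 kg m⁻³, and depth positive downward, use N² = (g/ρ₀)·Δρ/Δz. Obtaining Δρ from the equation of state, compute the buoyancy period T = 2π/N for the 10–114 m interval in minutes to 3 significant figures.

20.4 min

ΔT = -0.7 K, ΔS = +0.21 psu (deep − shallow).
Δρ/ρ₀ = −αΔT + βΔS = 1.26 × 10⁻⁴ + 1.533 × 10⁻⁴ = 2.793 × 10⁻⁴, so Δρ ≈ 0.2863 kg m⁻³.
N² = (g/ρ₀)·Δρ/Δz = g·(Δρ/ρ₀)/Δz = 9.8 × 2.793 × 10⁻⁴ / 104 = 2.6319 × 10⁻⁵ s⁻².
N = √(2.6319 × 10⁻⁵) = 5.1302 × 10⁻³ rad s⁻¹ → T = 2π/N = 1.2247 × 10³ s = 20.412 min ≈ 20.4 min.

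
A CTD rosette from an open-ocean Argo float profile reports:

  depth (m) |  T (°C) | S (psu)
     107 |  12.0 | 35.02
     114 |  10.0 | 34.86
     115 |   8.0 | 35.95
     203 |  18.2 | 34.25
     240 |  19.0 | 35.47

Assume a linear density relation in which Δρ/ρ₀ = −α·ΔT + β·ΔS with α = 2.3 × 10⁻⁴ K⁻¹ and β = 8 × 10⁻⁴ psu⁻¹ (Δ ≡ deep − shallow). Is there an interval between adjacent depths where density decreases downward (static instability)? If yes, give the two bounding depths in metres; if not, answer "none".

Evaluate Δρ/ρ₀ = −αΔT + βΔS across each adjacent pair:
  107–114 m: −αΔT+βΔS = −(2.3 × 10⁻⁴)(-2.0)+(8 × 10⁻⁴)(-0.16) = 3.3 × 10⁻⁴ → stable
  114–115 m: −αΔT+βΔS = −(2.3 × 10⁻⁴)(-2.0)+(8 × 10⁻⁴)(+1.09) = 1.3 × 10⁻³ → stable
  115–203 m: −αΔT+βΔS = −(2.3 × 10⁻⁴)(+10.2)+(8 × 10⁻⁴)(-1.70) = -3.7 × 10⁻³ → UNSTABLE
  203–240 m: −αΔT+βΔS = −(2.3 × 10⁻⁴)(+0.8)+(8 × 10⁻⁴)(+1.22) = 7.9 × 10⁻⁴ → stable
The 115–203 m interval has Δρ < 0: lighter water underlies denser water.

115–203 m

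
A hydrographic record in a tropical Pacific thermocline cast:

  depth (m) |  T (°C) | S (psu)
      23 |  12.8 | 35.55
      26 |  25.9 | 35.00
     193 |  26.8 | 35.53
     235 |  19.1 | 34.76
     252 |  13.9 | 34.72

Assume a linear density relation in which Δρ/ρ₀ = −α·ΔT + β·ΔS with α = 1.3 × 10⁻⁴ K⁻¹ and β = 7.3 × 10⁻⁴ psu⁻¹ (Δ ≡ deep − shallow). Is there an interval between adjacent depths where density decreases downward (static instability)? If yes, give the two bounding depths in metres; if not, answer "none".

Evaluate Δρ/ρ₀ = −αΔT + βΔS across each adjacent pair:
  23–26 m: −αΔT+βΔS = −(1.3 × 10⁻⁴)(+13.1)+(7.3 × 10⁻⁴)(-0.55) = -2.1 × 10⁻³ → UNSTABLE
  26–193 m: −αΔT+βΔS = −(1.3 × 10⁻⁴)(+0.9)+(7.3 × 10⁻⁴)(+0.53) = 2.7 × 10⁻⁴ → stable
  193–235 m: −αΔT+βΔS = −(1.3 × 10⁻⁴)(-7.7)+(7.3 × 10⁻⁴)(-0.77) = 4.4 × 10⁻⁴ → stable
  235–252 m: −αΔT+βΔS = −(1.3 × 10⁻⁴)(-5.2)+(7.3 × 10⁻⁴)(-0.04) = 6.5 × 10⁻⁴ → stable
The 23–26 m interval has Δρ < 0: lighter water underlies denser water.

23–26 m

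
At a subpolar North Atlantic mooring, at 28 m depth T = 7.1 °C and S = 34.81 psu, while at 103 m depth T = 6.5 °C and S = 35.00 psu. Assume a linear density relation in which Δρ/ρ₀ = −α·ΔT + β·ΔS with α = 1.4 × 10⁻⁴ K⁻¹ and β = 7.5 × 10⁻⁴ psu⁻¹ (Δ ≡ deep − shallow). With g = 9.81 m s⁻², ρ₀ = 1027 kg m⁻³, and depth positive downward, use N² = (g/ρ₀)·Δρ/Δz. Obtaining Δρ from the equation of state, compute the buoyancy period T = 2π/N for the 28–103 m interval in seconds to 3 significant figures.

1.15 × 10³ s

ΔT = -0.6 K, ΔS = +0.19 psu (deep − shallow).
Δρ/ρ₀ = −αΔT + βΔS = 8.40 × 10⁻⁵ + 1.425 × 10⁻⁴ = 2.265 × 10⁻⁴, so Δρ ≈ 0.2326 kg m⁻³.
N² = (g/ρ₀)·Δρ/Δz = g·(Δρ/ρ₀)/Δz = 9.81 × 2.265 × 10⁻⁴ / 75 = 2.9626 × 10⁻⁵ s⁻².
N = √(2.9626 × 10⁻⁵) = 5.4430 × 10⁻³ rad s⁻¹ → T = 2π/N = 1.1544 × 10³ s ≈ 1.15 × 10³ s.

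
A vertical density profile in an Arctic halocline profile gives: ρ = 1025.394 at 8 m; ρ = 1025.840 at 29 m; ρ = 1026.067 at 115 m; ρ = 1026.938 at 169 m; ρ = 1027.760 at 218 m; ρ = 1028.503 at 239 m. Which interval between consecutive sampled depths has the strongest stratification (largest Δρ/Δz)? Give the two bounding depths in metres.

Compute the density gradient over each adjacent pair:
  8–29 m: Δρ/Δz = 0.446/21 = 0.021 kg m⁻⁴
  29–115 m: Δρ/Δz = 0.227/86 = 2.6 × 10⁻³ kg m⁻⁴
  115–169 m: Δρ/Δz = 0.871/54 = 0.016 kg m⁻⁴
  169–218 m: Δρ/Δz = 0.822/49 = 0.017 kg m⁻⁴
  218–239 m: Δρ/Δz = 0.743/21 = 0.035 kg m⁻⁴
The largest gradient is in the 218–239 m interval — the pycnocline.

218–239 m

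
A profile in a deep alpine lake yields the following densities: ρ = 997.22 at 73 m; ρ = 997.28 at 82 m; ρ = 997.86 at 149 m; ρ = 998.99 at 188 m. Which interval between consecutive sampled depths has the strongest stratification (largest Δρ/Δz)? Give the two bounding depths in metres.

Compute the density gradient over each adjacent pair:
  73–82 m: Δρ/Δz = 0.06/9 = 6.7 × 10⁻³ kg m⁻⁴
  82–149 m: Δρ/Δz = 0.58/67 = 8.7 × 10⁻³ kg m⁻⁴
  149–188 m: Δρ/Δz = 1.13/39 = 0.029 kg m⁻⁴
The largest gradient is in the 149–188 m interval — the pycnocline.

149–188 m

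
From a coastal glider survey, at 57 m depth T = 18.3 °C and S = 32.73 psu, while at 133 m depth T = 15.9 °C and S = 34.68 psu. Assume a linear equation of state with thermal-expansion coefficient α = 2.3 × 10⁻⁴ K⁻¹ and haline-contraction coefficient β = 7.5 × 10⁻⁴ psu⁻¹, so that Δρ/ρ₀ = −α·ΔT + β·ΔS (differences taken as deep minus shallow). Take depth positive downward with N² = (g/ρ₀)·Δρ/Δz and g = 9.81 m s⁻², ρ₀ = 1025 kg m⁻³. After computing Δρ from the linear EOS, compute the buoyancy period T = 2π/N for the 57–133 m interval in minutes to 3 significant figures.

6.49 min

ΔT = -2.4 K, ΔS = +1.95 psu (deep − shallow).
Δρ/ρ₀ = −αΔT + βΔS = 5.52 × 10⁻⁴ + 1.4625 × 10⁻³ = 2.0145 × 10⁻³, so Δρ ≈ 2.065 kg m⁻³.
N² = (g/ρ₀)·Δρ/Δz = g·(Δρ/ρ₀)/Δz = 9.81 × 2.0145 × 10⁻³ / 76 = 2.6003 × 10⁻⁴ s⁻².
N = √(2.6003 × 10⁻⁴) = 0.016125 rad s⁻¹ → T = 2π/N = 389.65 s = 6.4942 min ≈ 6.49 min.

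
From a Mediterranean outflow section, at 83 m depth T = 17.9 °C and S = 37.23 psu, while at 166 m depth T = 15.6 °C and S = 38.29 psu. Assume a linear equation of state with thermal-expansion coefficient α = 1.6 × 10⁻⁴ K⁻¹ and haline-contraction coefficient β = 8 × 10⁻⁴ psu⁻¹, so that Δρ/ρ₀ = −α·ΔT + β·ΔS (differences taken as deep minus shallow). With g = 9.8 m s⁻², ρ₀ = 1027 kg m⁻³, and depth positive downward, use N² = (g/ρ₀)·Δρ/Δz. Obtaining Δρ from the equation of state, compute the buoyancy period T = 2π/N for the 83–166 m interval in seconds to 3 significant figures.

524 s

ΔT = -2.3 K, ΔS = +1.06 psu (deep − shallow).
Δρ/ρ₀ = −αΔT + βΔS = 3.68 × 10⁻⁴ + 8.48 × 10⁻⁴ = 1.216 × 10⁻³, so Δρ ≈ 1.249 kg m⁻³.
N² = (g/ρ₀)·Δρ/Δz = g·(Δρ/ρ₀)/Δz = 9.8 × 1.216 × 10⁻³ / 83 = 1.4358 × 10⁻⁴ s⁻².
N = √(1.4358 × 10⁻⁴) = 0.011982 rad s⁻¹ → T = 2π/N = 524.39 s ≈ 524 s.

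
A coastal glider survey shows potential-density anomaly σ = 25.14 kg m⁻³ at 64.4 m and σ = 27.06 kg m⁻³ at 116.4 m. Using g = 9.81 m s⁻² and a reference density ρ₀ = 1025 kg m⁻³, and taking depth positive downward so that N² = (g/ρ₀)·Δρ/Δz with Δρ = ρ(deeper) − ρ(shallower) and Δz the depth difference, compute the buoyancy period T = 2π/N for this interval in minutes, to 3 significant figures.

5.57 min

Δρ = 1027.06 − 1025.14 = 1.92 kg m⁻³ over Δz = 116.4 − 64.4 = 52 m.
N² = (9.81/1025) × (1.92/52) = 3.5338 × 10⁻⁴ s⁻².
N = √(3.5338 × 10⁻⁴) = 0.018798 rad s⁻¹, so T = 2π/N = 334.25 s = 5.5708 min ≈ 5.57 min.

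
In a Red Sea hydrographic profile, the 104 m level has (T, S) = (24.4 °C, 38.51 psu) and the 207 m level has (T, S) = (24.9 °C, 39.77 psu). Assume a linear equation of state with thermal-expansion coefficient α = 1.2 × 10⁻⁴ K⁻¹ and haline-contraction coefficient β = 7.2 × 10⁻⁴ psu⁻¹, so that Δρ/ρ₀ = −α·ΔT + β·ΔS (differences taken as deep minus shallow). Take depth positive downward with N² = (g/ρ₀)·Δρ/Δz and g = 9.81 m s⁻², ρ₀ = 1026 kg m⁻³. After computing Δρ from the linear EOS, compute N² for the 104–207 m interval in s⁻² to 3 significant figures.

8.07 × 10⁻⁵ s⁻²

ΔT = +0.5 K, ΔS = +1.26 psu (deep − shallow).
Δρ/ρ₀ = −αΔT + βΔS = -6.00 × 10⁻⁵ + 9.072 × 10⁻⁴ = 8.472 × 10⁻⁴, so Δρ ≈ 0.8692 kg m⁻³.
N² = (g/ρ₀)·Δρ/Δz = g·(Δρ/ρ₀)/Δz = 9.81 × 8.472 × 10⁻⁴ / 103 = 8.0690 × 10⁻⁵ s⁻² ≈ 8.07 × 10⁻⁵ s⁻².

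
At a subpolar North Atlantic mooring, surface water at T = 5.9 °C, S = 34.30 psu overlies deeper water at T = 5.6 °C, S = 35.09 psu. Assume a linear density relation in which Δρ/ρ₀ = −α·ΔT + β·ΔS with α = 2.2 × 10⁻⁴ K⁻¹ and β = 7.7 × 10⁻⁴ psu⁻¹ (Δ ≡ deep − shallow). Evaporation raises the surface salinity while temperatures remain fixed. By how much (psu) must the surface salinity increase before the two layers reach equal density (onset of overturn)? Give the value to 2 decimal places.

0.88 psu

Neutral buoyancy requires −α(T_deep − T_surf) + β(S_deep − S_surf′) = 0.
S_surf′ = S_deep − (α/β)·ΔT = 35.09 − (2.2 × 10⁻⁴/7.7 × 10⁻⁴)·(-0.3) = 35.1757 psu.
Increase required: 35.1757 − 34.30 = 0.8757 psu.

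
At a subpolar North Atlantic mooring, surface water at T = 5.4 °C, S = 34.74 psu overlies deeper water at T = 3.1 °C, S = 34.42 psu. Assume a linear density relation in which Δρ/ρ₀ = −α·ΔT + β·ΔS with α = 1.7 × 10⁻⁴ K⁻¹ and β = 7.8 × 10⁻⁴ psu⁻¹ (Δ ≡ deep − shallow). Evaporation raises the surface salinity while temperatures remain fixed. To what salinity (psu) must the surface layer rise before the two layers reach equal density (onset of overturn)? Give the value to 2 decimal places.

34.92 psu

Neutral buoyancy requires −α(T_deep − T_surf) + β(S_deep − S_surf′) = 0.
S_surf′ = S_deep − (α/β)·ΔT = 34.42 − (1.7 × 10⁻⁴/7.8 × 10⁻⁴)·(-2.3) = 34.9213 psu.
Increase required: 34.9213 − 34.74 = 0.1813 psu.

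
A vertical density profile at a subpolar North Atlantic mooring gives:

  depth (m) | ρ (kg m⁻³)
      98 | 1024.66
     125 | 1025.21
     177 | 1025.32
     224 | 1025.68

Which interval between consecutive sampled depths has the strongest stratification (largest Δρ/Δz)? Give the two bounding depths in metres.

98–125 m

Compute the density gradient over each adjacent pair:
  98–125 m: Δρ/Δz = 0.55/27 = 0.020 kg m⁻⁴
  125–177 m: Δρ/Δz = 0.11/52 = 2.1 × 10⁻³ kg m⁻⁴
  177–224 m: Δρ/Δz = 0.36/47 = 7.7 × 10⁻³ kg m⁻⁴
The largest gradient is in the 98–125 m interval — the pycnocline.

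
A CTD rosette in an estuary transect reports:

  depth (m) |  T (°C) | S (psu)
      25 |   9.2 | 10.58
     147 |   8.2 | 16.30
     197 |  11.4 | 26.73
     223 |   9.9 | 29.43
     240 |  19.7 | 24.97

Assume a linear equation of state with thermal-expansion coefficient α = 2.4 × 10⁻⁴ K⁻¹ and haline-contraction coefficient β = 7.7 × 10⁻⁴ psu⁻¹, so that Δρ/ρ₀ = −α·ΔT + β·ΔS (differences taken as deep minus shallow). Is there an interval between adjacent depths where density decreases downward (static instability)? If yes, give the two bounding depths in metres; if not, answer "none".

Evaluate Δρ/ρ₀ = −αΔT + βΔS across each adjacent pair:
  25–147 m: −αΔT+βΔS = −(2.4 × 10⁻⁴)(-1.0)+(7.7 × 10⁻⁴)(+5.72) = 4.6 × 10⁻³ → stable
  147–197 m: −αΔT+βΔS = −(2.4 × 10⁻⁴)(+3.2)+(7.7 × 10⁻⁴)(+10.43) = 7.3 × 10⁻³ → stable
  197–223 m: −αΔT+βΔS = −(2.4 × 10⁻⁴)(-1.5)+(7.7 × 10⁻⁴)(+2.70) = 2.4 × 10⁻³ → stable
  223–240 m: −αΔT+βΔS = −(2.4 × 10⁻⁴)(+9.8)+(7.7 × 10⁻⁴)(-4.46) = -5.8 × 10⁻³ → UNSTABLE
The 223–240 m interval has Δρ < 0: lighter water underlies denser water.

223–240 m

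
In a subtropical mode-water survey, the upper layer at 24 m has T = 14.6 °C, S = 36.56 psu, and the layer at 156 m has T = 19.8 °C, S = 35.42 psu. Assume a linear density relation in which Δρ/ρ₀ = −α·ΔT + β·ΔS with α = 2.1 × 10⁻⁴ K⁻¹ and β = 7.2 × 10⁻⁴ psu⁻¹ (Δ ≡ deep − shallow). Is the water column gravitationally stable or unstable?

unstable

ΔT = 19.8 − 14.6 = +5.2 K and ΔS = 35.42 − 36.56 = -1.14 psu (deep − shallow).
−αΔT = -1.092 × 10⁻³; βΔS = -8.208 × 10⁻⁴; sum Δρ/ρ₀ = -1.9128 × 10⁻³.
Δρ/ρ₀ < 0, so Δρ < 0: deeper water is lighter → statically unstable; the column would overturn.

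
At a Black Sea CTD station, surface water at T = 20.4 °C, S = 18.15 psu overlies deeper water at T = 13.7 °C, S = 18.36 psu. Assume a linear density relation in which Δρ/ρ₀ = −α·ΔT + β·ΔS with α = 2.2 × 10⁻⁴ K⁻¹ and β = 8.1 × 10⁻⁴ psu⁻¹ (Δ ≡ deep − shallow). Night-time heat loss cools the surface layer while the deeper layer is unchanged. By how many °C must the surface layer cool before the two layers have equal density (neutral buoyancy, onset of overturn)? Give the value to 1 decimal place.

Neutral buoyancy requires Δρ = 0, i.e. −α(T_deep − T_surf′) + β(S_deep − S_surf) = 0.
T_surf′ = T_deep − (β/α)·ΔS = 13.7 − (8.1 × 10⁻⁴/2.2 × 10⁻⁴)·(+0.21) = 12.927 °C.
Cooling required: 20.4 − (12.927) = 7.473 °C.

7.5 °C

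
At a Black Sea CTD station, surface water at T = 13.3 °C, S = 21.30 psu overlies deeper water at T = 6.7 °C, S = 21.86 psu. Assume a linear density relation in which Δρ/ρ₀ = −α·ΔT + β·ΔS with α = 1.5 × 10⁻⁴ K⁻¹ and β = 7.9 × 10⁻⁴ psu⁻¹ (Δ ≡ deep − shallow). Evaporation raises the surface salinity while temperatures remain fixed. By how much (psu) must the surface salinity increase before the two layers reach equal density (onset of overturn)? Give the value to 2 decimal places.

1.81 psu

Neutral buoyancy requires −α(T_deep − T_surf) + β(S_deep − S_surf′) = 0.
S_surf′ = S_deep − (α/β)·ΔT = 21.86 − (1.5 × 10⁻⁴/7.9 × 10⁻⁴)·(-6.6) = 23.1132 psu.
Increase required: 23.1132 − 21.30 = 1.8132 psu.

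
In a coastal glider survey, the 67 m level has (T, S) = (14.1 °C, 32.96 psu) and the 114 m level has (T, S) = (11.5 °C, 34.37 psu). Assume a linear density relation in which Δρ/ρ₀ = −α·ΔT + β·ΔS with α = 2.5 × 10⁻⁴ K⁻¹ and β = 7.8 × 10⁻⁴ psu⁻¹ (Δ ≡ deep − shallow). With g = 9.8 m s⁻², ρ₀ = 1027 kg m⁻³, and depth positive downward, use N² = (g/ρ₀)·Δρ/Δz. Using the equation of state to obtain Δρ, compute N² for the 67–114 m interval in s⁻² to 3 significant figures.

ΔT = -2.6 K, ΔS = +1.41 psu (deep − shallow).
Δρ/ρ₀ = −αΔT + βΔS = 6.50 × 10⁻⁴ + 1.0998 × 10⁻³ = 1.7498 × 10⁻³, so Δρ ≈ 1.797 kg m⁻³.
N² = (g/ρ₀)·Δρ/Δz = g·(Δρ/ρ₀)/Δz = 9.8 × 1.7498 × 10⁻³ / 47 = 3.6485 × 10⁻⁴ s⁻² ≈ 3.65 × 10⁻⁴ s⁻².

3.65 × 10⁻⁴ s⁻²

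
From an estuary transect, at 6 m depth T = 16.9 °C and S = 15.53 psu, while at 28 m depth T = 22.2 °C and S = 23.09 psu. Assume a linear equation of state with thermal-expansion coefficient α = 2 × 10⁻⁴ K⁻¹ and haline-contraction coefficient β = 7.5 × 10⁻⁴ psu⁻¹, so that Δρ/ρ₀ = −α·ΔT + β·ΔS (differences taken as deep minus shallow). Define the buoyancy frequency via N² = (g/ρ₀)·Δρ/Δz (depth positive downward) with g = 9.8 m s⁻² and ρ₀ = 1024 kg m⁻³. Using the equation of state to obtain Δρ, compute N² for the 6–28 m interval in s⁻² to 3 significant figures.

ΔT = +5.3 K, ΔS = +7.56 psu (deep − shallow).
Δρ/ρ₀ = −αΔT + βΔS = -1.06 × 10⁻³ + 5.67 × 10⁻³ = 4.61 × 10⁻³, so Δρ ≈ 4.721 kg m⁻³.
N² = (g/ρ₀)·Δρ/Δz = g·(Δρ/ρ₀)/Δz = 9.8 × 4.61 × 10⁻³ / 22 = 2.0535 × 10⁻³ s⁻² ≈ 2.05 × 10⁻³ s⁻².

2.05 × 10⁻³ s⁻²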